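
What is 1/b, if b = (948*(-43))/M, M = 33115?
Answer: -33115/40764 ≈ -0.81236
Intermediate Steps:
b = -40764/33115 (b = (948*(-43))/33115 = -40764*1/33115 = -40764/33115 ≈ -1.2310)
1/b = 1/(-40764/33115) = -33115/40764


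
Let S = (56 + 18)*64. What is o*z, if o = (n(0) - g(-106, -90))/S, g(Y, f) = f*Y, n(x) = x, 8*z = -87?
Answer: 207495/9472 ≈ 21.906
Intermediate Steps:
z = -87/8 (z = (1/8)*(-87) = -87/8 ≈ -10.875)
S = 4736 (S = 74*64 = 4736)
g(Y, f) = Y*f
o = -2385/1184 (o = (0 - (-106)*(-90))/4736 = (0 - 1*9540)*(1/4736) = (0 - 9540)*(1/4736) = -9540*1/4736 = -2385/1184 ≈ -2.0144)
o*z = -2385/1184*(-87/8) = 207495/9472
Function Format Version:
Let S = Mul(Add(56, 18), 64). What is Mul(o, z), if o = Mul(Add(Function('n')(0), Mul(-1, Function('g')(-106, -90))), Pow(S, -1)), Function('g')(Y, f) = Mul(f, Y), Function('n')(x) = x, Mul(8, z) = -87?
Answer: Rational(207495, 9472) ≈ 21.906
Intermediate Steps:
z = Rational(-87, 8) (z = Mul(Rational(1, 8), -87) = Rational(-87, 8) ≈ -10.875)
S = 4736 (S = Mul(74, 64) = 4736)
Function('g')(Y, f) = Mul(Y, f)
o = Rational(-2385, 1184) (o = Mul(Add(0, Mul(-1, Mul(-106, -90))), Pow(4736, -1)) = Mul(Add(0, Mul(-1, 9540)), Rational(1, 4736)) = Mul(Add(0, -9540), Rational(1, 4736)) = Mul(-9540, Rational(1, 4736)) = Rational(-2385, 1184) ≈ -2.0144)
Mul(o, z) = Mul(Rational(-2385, 1184), Rational(-87, 8)) = Rational(207495, 9472)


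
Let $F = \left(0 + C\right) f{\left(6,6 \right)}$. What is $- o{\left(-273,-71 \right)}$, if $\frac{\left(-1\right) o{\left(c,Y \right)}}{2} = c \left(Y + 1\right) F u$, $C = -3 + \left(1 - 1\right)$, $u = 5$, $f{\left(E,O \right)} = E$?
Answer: $-3439800$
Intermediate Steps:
$C = -3$ ($C = -3 + \left(1 - 1\right) = -3 + 0 = -3$)
$F = -18$ ($F = \left(0 - 3\right) 6 = \left(-3\right) 6 = -18$)
$o{\left(c,Y \right)} = 180 c \left(1 + Y\right)$ ($o{\left(c,Y \right)} = - 2 c \left(Y + 1\right) \left(-18\right) 5 = - 2 c \left(1 + Y\right) \left(-18\right) 5 = - 2 - 18 c \left(1 + Y\right) 5 = - 2 \left(- 90 c \left(1 + Y\right)\right) = 180 c \left(1 + Y\right)$)
$- o{\left(-273,-71 \right)} = - 180 \left(-273\right) \left(1 - 71\right) = - 180 \left(-273\right) \left(-70\right) = \left(-1\right) 3439800 = -3439800$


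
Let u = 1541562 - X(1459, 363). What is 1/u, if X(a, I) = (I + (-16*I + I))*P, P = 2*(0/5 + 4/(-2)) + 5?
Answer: 1/1546644 ≈ 6.4656e-7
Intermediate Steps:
P = 1 (P = 2*(0*(1/5) + 4*(-1/2)) + 5 = 2*(0 - 2) + 5 = 2*(-2) + 5 = -4 + 5 = 1)
X(a, I) = -14*I (X(a, I) = (I + (-16*I + I))*1 = (I - 15*I)*1 = -14*I*1 = -14*I)
u = 1546644 (u = 1541562 - (-14)*363 = 1541562 - 1*(-5082) = 1541562 + 5082 = 1546644)
1/u = 1/1546644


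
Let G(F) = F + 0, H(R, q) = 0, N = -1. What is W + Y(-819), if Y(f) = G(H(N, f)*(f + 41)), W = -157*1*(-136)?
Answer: 21352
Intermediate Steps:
W = 21352 (W = -157*(-136) = 21352)
G(F) = F
Y(f) = 0 (Y(f) = 0*(f + 41) = 0*(41 + f) = 0)
W + Y(-819) = 21352 + 0 = 21352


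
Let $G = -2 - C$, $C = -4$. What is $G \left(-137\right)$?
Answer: $-274$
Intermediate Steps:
$G = 2$ ($G = -2 - -4 = -2 + 4 = 2$)
$G \left(-137\right) = 2 \left(-137\right) = -274$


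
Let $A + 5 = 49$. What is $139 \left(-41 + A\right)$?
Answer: $417$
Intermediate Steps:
$A = 44$ ($A = -5 + 49 = 44$)
$139 \left(-41 + A\right) = 139 \left(-41 + 44\right) = 139 \cdot 3 = 417$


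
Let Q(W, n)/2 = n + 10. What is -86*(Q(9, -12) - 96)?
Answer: 8600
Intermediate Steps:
Q(W, n) = 20 + 2*n (Q(W, n) = 2*(n + 10) = 2*(10 + n) = 20 + 2*n)
-86*(Q(9, -12) - 96) = -86*((20 + 2*(-12)) - 96) = -86*((20 - 24) - 96) = -86*(-4 - 96) = -86*(-100) = 8600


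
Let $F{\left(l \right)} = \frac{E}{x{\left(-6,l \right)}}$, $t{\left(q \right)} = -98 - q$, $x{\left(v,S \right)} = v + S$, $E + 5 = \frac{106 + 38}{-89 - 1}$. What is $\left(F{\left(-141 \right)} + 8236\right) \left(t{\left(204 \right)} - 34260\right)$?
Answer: $- \frac{69740275022}{245} \approx -2.8465 \cdot 10^{8}$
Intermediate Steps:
$E = - \frac{33}{5}$ ($E = -5 + \frac{106 + 38}{-89 - 1} = -5 + \frac{144}{-90} = -5 + 144 \left(- \frac{1}{90}\right) = -5 - \frac{8}{5} = - \frac{33}{5} \approx -6.6$)
$x{\left(v,S \right)} = S + v$
$F{\left(l \right)} = - \frac{33}{5 \left(-6 + l\right)}$ ($F{\left(l \right)} = - \frac{33}{5 \left(l - 6\right)} = - \frac{33}{5 \left(-6 + l\right)}$)
$\left(F{\left(-141 \right)} + 8236\right) \left(t{\left(204 \right)} - 34260\right) = \left(- \frac{33}{-30 + 5 \left(-141\right)} + 8236\right) \left(\left(-98 - 204\right) - 34260\right) = \left(- \frac{33}{-30 - 705} + 8236\right) \left(\left(-98 - 204\right) - 34260\right) = \left(- \frac{33}{-735} + 8236\right) \left(-302 - 34260\right) = \left(\left(-33\right) \left(- \frac{1}{735}\right) + 8236\right) \left(-34562\right) = \left(\frac{11}{245} + 8236\right) \left(-34562\right) = \frac{2017831}{245} \left(-34562\right) = - \frac{69740275022}{245}$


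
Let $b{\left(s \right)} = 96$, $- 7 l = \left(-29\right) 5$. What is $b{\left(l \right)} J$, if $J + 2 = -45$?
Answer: $-4512$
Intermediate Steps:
$l = \frac{145}{7}$ ($l = - \frac{\left(-29\right) 5}{7} = \left(- \frac{1}{7}\right) \left(-145\right) = \frac{145}{7} \approx 20.714$)
$J = -47$ ($J = -2 - 45 = -47$)
$b{\left(l \right)} J = 96 \left(-47\right) = -4512$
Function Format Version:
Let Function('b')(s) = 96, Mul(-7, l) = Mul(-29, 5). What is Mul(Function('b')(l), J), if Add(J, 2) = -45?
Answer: -4512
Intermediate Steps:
l = Rational(145, 7) (l = Mul(Rational(-1, 7), Mul(-29, 5)) = Mul(Rational(-1, 7), -145) = Rational(145, 7) ≈ 20.714)
J = -47 (J = Add(-2, -45) = -47)
Mul(Function('b')(l), J) = Mul(96, -47) = -4512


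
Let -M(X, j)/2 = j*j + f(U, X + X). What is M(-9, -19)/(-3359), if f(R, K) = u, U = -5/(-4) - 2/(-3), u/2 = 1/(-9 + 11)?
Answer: 724/3359 ≈ 0.21554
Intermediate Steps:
u = 1 (u = 2/(-9 + 11) = 2/2 = 2*(1/2) = 1)
U = 23/12 (U = -5*(-1/4) - 2*(-1/3) = 5/4 + 2/3 = 23/12 ≈ 1.9167)
f(R, K) = 1
M(X, j) = -2 - 2*j**2 (M(X, j) = -2*(j*j + 1) = -2*(j**2 + 1) = -2*(1 + j**2) = -2 - 2*j**2)
M(-9, -19)/(-3359) = (-2 - 2*(-19)**2)/(-3359) = (-2 - 2*361)*(-1/3359) = (-2 - 722)*(-1/3359) = -724*(-1/3359) = 724/3359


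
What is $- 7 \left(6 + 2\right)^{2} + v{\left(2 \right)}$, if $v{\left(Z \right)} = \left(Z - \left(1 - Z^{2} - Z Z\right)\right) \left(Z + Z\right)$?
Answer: $-412$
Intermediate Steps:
$v{\left(Z \right)} = 2 Z \left(-1 + Z + 2 Z^{2}\right)$ ($v{\left(Z \right)} = \left(Z + \left(\left(Z^{2} + Z^{2}\right) - 1\right)\right) 2 Z = \left(Z + \left(2 Z^{2} - 1\right)\right) 2 Z = \left(Z + \left(-1 + 2 Z^{2}\right)\right) 2 Z = \left(-1 + Z + 2 Z^{2}\right) 2 Z = 2 Z \left(-1 + Z + 2 Z^{2}\right)$)
$- 7 \left(6 + 2\right)^{2} + v{\left(2 \right)} = - 7 \left(6 + 2\right)^{2} + 2 \cdot 2 \left(-1 + 2 + 2 \cdot 2^{2}\right) = - 7 \cdot 8^{2} + 2 \cdot 2 \left(-1 + 2 + 2 \cdot 4\right) = \left(-7\right) 64 + 2 \cdot 2 \left(-1 + 2 + 8\right) = -448 + 2 \cdot 2 \cdot 9 = -448 + 36 = -412$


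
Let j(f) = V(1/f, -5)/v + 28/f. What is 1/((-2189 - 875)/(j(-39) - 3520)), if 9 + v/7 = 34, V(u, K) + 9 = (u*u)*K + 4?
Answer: 93713471/81556020 ≈ 1.1491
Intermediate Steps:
V(u, K) = -5 + K*u**2 (V(u, K) = -9 + ((u*u)*K + 4) = -9 + (u**2*K + 4) = -9 + (K*u**2 + 4) = -9 + (4 + K*u**2) = -5 + K*u**2)
v = 175 (v = -63 + 7*34 = -63 + 238 = 175)
j(f) = -1/35 + 28/f - 1/(35*f**2) (j(f) = (-5 - 5/f**2)/175 + 28/f = (-5 - 5/f**2)*(1/175) + 28/f = (-1/35 - 1/(35*f**2)) + 28/f = -1/35 + 28/f - 1/(35*f**2))
1/((-2189 - 875)/(j(-39) - 3520)) = 1/((-2189 - 875)/((1/35)*(-1 - 1*(-39)**2 + 980*(-39))/(-39)**2 - 3520)) = 1/(-3064/((1/35)*(1/1521)*(-1 - 1*1521 - 38220) - 3520)) = 1/(-3064/((1/35)*(1/1521)*(-1 - 1521 - 38220) - 3520)) = 1/(-3064/((1/35)*(1/1521)*(-39742) - 3520)) = 1/(-3064/(-39742/53235 - 3520)) = 1/(-3064/(-187426942/53235)) = 1/(-3064*(-53235/187426942)) = 1/(81556020/93713471) = 93713471/81556020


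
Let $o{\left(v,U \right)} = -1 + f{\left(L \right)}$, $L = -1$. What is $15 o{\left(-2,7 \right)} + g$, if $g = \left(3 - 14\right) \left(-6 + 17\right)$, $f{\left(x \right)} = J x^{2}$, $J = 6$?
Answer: $-46$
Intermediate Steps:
$f{\left(x \right)} = 6 x^{2}$
$o{\left(v,U \right)} = 5$ ($o{\left(v,U \right)} = -1 + 6 \left(-1\right)^{2} = -1 + 6 \cdot 1 = -1 + 6 = 5$)
$g = -121$ ($g = \left(-11\right) 11 = -121$)
$15 o{\left(-2,7 \right)} + g = 15 \cdot 5 - 121 = 75 - 121 = -46$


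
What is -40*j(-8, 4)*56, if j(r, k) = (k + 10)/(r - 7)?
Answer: 6272/3 ≈ 2090.7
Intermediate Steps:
j(r, k) = (10 + k)/(-7 + r)
-40*j(-8, 4)*56 = -40*(10 + 4)/(-7 - 8)*56 = -40*14/(-15)*56 = -(-8)*14/3*56 = -40*(-14/15)*56 = (112/3)*56 = 6272/3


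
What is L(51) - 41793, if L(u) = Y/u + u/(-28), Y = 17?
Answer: -3510737/84 ≈ -41795.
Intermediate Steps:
L(u) = 17/u - u/28 (L(u) = 17/u + u/(-28) = 17/u + u*(-1/28) = 17/u - u/28)
L(51) - 41793 = (17/51 - 1/28*51) - 41793 = (17*(1/51) - 51/28) - 41793 = (1/3 - 51/28) - 41793 = -125/84 - 41793 = -3510737/84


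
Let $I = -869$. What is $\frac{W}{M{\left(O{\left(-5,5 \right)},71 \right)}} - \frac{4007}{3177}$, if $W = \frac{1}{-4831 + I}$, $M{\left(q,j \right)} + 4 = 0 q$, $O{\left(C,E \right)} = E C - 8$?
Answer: $- \frac{30452141}{24145200} \approx -1.2612$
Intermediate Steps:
$O{\left(C,E \right)} = -8 + C E$ ($O{\left(C,E \right)} = C E - 8 = -8 + C E$)
$M{\left(q,j \right)} = -4$ ($M{\left(q,j \right)} = -4 + 0 q = -4 + 0 = -4$)
$W = - \frac{1}{5700}$ ($W = \frac{1}{-4831 - 869} = \frac{1}{-5700} = - \frac{1}{5700} \approx -0.00017544$)
$\frac{W}{M{\left(O{\left(-5,5 \right)},71 \right)}} - \frac{4007}{3177} = - \frac{1}{5700 \left(-4\right)} - \frac{4007}{3177} = \left(- \frac{1}{5700}\right) \left(- \frac{1}{4}\right) - \frac{4007}{3177} = \frac{1}{22800} - \frac{4007}{3177} = - \frac{30452141}{24145200}$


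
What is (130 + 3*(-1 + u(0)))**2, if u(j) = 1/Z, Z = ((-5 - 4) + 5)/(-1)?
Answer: 261121/16 ≈ 16320.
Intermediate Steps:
Z = 4 (Z = (-9 + 5)*(-1) = -4*(-1) = 4)
u(j) = 1/4
(130 + 3*(-1 + u(0)))**2 = (130 + 3*(-1 + 1/4))**2 = (130 + 3*(-3/4))**2 = (130 - 9/4)**2 = (511/4)**2 = 261121/16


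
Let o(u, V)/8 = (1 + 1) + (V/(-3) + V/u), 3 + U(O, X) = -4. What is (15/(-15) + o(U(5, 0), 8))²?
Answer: 105625/441 ≈ 239.51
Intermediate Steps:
U(O, X) = -7 (U(O, X) = -3 - 4 = -7)
o(u, V) = 16 - 8*V/3 + 8*V/u (o(u, V) = 8*((1 + 1) + (V/(-3) + V/u)) = 8*(2 + (V*(-⅓) + V/u)) = 8*(2 + (-V/3 + V/u)) = 8*(2 - V/3 + V/u) = 16 - 8*V/3 + 8*V/u)
(15/(-15) + o(U(5, 0), 8))² = (15/(-15) + (16 - 8/3*8 + 8*8/(-7)))² = (15*(-1/15) + (16 - 64/3 + 8*8*(-⅐)))² = (-1 + (16 - 64/3 - 64/7))² = (-1 - 304/21)² = (-325/21)² = 105625/441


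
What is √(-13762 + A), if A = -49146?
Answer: 2*I*√15727 ≈ 250.81*I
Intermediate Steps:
√(-13762 + A) = √(-13762 - 49146) = √(-62908) = 2*I*√15727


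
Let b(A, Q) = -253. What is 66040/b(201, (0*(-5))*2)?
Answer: -66040/253 ≈ -261.03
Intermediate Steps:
66040/b(201, (0*(-5))*2) = 66040/(-253) = 66040*(-1/253) = -66040/253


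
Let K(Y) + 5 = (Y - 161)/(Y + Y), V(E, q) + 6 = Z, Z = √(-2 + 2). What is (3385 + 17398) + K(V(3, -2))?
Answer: 249503/12 ≈ 20792.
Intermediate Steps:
Z = 0 (Z = √0 = 0)
V(E, q) = -6 (V(E, q) = -6 + 0 = -6)
K(Y) = -5 + (-161 + Y)/(2*Y) (K(Y) = -5 + (Y - 161)/(Y + Y) = -5 + (-161 + Y)/((2*Y)) = -5 + (-161 + Y)*(1/(2*Y)) = -5 + (-161 + Y)/(2*Y))
(3385 + 17398) + K(V(3, -2)) = (3385 + 17398) + (½)*(-161 - 9*(-6))/(-6) = 20783 + (½)*(-⅙)*(-161 + 54) = 20783 + (½)*(-⅙)*(-107) = 20783 + 107/12 = 249503/12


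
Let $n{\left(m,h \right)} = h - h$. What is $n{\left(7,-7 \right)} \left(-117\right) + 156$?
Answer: $156$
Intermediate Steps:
$n{\left(m,h \right)} = 0$
$n{\left(7,-7 \right)} \left(-117\right) + 156 = 0 \left(-117\right) + 156 = 0 + 156 = 156$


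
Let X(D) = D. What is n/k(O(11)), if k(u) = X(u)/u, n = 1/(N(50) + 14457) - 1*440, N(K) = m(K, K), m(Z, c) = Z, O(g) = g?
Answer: -6383079/14507 ≈ -440.00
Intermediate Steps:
N(K) = K
n = -6383079/14507 (n = 1/(50 + 14457) - 1*440 = 1/14507 - 440 = -6383079/14507 ≈ -440.00)
k(u) = 1 (k(u) = u/u = 1)
n/k(O(11)) = -6383079/14507/1 = -6383079/14507*1 = -6383079/14507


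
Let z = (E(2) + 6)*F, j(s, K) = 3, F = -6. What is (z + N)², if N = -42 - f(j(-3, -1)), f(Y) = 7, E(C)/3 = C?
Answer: 14641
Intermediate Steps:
E(C) = 3*C
z = -72 (z = (3*2 + 6)*(-6) = (6 + 6)*(-6) = 12*(-6) = -72)
N = -49 (N = -42 - 1*7 = -42 - 7 = -49)
(z + N)² = (-72 - 49)² = (-121)² = 14641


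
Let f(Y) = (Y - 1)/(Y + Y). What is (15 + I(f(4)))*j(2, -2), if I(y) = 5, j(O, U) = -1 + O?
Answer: 20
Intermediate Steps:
f(Y) = (-1 + Y)/(2*Y) (f(Y) = (-1 + Y)/((2*Y)) = (-1 + Y)*(1/(2*Y)) = (-1 + Y)/(2*Y))
(15 + I(f(4)))*j(2, -2) = (15 + 5)*(-1 + 2) = 20*1 = 20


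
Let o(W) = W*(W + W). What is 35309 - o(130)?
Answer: 1509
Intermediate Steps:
o(W) = 2*W**2 (o(W) = W*(2*W) = 2*W**2)
35309 - o(130) = 35309 - 2*130**2 = 35309 - 2*16900 = 35309 - 1*33800 = 35309 - 33800 = 1509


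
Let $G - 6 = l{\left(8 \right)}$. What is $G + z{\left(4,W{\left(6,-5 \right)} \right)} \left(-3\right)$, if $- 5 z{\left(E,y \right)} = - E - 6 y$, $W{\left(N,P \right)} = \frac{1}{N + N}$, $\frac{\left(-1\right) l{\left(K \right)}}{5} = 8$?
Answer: $- \frac{367}{10} \approx -36.7$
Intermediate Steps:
$l{\left(K \right)} = -40$ ($l{\left(K \right)} = \left(-5\right) 8 = -40$)
$G = -34$ ($G = 6 - 40 = -34$)
$W{\left(N,P \right)} = \frac{1}{2 N}$
$z{\left(E,y \right)} = \frac{E}{5} + \frac{6 y}{5}$ ($z{\left(E,y \right)} = - \frac{- E - 6 y}{5} = \frac{E}{5} + \frac{6 y}{5}$)
$G + z{\left(4,W{\left(6,-5 \right)} \right)} \left(-3\right) = -34 + \left(\frac{1}{5} \cdot 4 + \frac{6 \frac{1}{2 \cdot 6}}{5}\right) \left(-3\right) = -34 + \left(\frac{4}{5} + \frac{6 \cdot \frac{1}{2} \cdot \frac{1}{6}}{5}\right) \left(-3\right) = -34 + \left(\frac{4}{5} + \frac{6}{5} \cdot \frac{1}{12}\right) \left(-3\right) = -34 + \left(\frac{4}{5} + \frac{1}{10}\right) \left(-3\right) = -34 + \frac{9}{10} \left(-3\right) = -34 - \frac{27}{10} = - \frac{367}{10}$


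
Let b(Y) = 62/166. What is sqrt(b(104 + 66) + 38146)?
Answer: sqrt(262790367)/83 ≈ 195.31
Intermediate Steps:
b(Y) = 31/83 (b(Y) = 62*(1/166) = 31/83)
sqrt(b(104 + 66) + 38146) = sqrt(31/83 + 38146) = sqrt(3166149/83) = sqrt(262790367)/83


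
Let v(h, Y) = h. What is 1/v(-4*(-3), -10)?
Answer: 1/12 ≈ 0.083333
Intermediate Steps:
1/v(-4*(-3), -10) = 1/(-4*(-3)) = 1/12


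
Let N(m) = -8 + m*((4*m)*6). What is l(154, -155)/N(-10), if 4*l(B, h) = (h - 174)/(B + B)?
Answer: -47/420992 ≈ -0.00011164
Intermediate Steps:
N(m) = -8 + 24*m² (N(m) = -8 + m*(24*m) = -8 + 24*m²)
l(B, h) = (-174 + h)/(8*B) (l(B, h) = ((h - 174)/(B + B))/4 = ((-174 + h)/((2*B)))/4 = ((-174 + h)*(1/(2*B)))/4 = ((-174 + h)/(2*B))/4 = (-174 + h)/(8*B))
l(154, -155)/N(-10) = ((⅛)*(-174 - 155)/154)/(-8 + 24*(-10)²) = ((⅛)*(1/154)*(-329))/(-8 + 24*100) = -47/(176*(-8 + 2400)) = -47/176/2392 = -47/176*1/2392 = -47/420992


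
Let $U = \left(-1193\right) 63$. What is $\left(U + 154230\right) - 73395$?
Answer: $5676$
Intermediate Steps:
$U = -75159$
$\left(U + 154230\right) - 73395 = \left(-75159 + 154230\right) - 73395 = 79071 - 73395 = 5676$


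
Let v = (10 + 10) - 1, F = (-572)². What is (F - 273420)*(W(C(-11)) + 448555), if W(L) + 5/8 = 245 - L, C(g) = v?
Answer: 48256456163/2 ≈ 2.4128e+10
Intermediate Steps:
F = 327184
v = 19 (v = 20 - 1 = 19)
C(g) = 19
W(L) = 1955/8 - L (W(L) = -5/8 + (245 - L) = 1955/8 - L)
(F - 273420)*(W(C(-11)) + 448555) = (327184 - 273420)*((1955/8 - 1*19) + 448555) = 53764*((1955/8 - 19) + 448555) = 53764*(1803/8 + 448555) = 53764*(3590243/8) = 48256456163/2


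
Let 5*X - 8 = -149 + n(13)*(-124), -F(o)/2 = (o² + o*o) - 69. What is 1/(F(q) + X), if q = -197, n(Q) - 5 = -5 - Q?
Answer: -5/774019 ≈ -6.4598e-6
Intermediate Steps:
n(Q) = -Q (n(Q) = 5 + (-5 - Q) = -Q)
F(o) = 138 - 4*o² (F(o) = -2*((o² + o*o) - 69) = -2*((o² + o²) - 69) = -2*(2*o² - 69) = -2*(-69 + 2*o²) = 138 - 4*o²)
X = 1471/5 (X = 8/5 + (-149 - 1*13*(-124))/5 = 8/5 + (-149 - 13*(-124))/5 = 8/5 + (-149 + 1612)/5 = 8/5 + (⅕)*1463 = 8/5 + 1463/5 = 1471/5 ≈ 294.20)
1/(F(q) + X) = 1/((138 - 4*(-197)²) + 1471/5) = 1/((138 - 4*38809) + 1471/5) = 1/((138 - 155236) + 1471/5) = 1/(-155098 + 1471/5) = 1/(-774019/5) = -5/774019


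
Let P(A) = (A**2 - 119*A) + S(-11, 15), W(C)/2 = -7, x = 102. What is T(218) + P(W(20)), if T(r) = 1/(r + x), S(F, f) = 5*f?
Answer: 619841/320 ≈ 1937.0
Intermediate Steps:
T(r) = 1/(102 + r) (T(r) = 1/(r + 102) = 1/(102 + r))
W(C) = -14 (W(C) = 2*(-7) = -14)
P(A) = 75 + A**2 - 119*A (P(A) = (A**2 - 119*A) + 5*15 = (A**2 - 119*A) + 75 = 75 + A**2 - 119*A)
T(218) + P(W(20)) = 1/(102 + 218) + (75 + (-14)**2 - 119*(-14)) = 1/320 + (75 + 196 + 1666) = 1/320 + 1937 = 619841/320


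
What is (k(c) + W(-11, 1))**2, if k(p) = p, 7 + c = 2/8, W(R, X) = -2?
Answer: 1225/16 ≈ 76.563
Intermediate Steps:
c = -27/4 (c = -7 + 2/8 = -7 + 2*(1/8) = -7 + 1/4 = -27/4 ≈ -6.7500)
(k(c) + W(-11, 1))**2 = (-27/4 - 2)**2 = (-35/4)**2 = 1225/16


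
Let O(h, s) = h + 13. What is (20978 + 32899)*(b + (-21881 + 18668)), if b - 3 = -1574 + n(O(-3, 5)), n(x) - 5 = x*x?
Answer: -252090483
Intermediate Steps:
O(h, s) = 13 + h
n(x) = 5 + x² (n(x) = 5 + x*x = 5 + x²)
b = -1466 (b = 3 + (-1574 + (5 + (13 - 3)²)) = 3 + (-1574 + (5 + 10²)) = 3 + (-1574 + (5 + 100)) = 3 + (-1574 + 105) = 3 - 1469 = -1466)
(20978 + 32899)*(b + (-21881 + 18668)) = (20978 + 32899)*(-1466 + (-21881 + 18668)) = 53877*(-1466 - 3213) = 53877*(-4679) = -252090483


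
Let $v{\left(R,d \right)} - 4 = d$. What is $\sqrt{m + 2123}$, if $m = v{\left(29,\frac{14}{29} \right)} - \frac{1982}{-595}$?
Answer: $\frac{\sqrt{634417915215}}{17255} \approx 46.161$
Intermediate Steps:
$v{\left(R,d \right)} = 4 + d$
$m = \frac{134828}{17255}$ ($m = \left(4 + \frac{14}{29}\right) - \frac{1982}{-595} = \left(4 + 14 \cdot \frac{1}{29}\right) - - \frac{1982}{595} = \left(4 + \frac{14}{29}\right) + \frac{1982}{595} = \frac{130}{29} + \frac{1982}{595} = \frac{134828}{17255} \approx 7.8139$)
$\sqrt{m + 2123} = \sqrt{\frac{134828}{17255} + 2123} = \sqrt{\frac{36767193}{17255}} = \frac{\sqrt{634417915215}}{17255}$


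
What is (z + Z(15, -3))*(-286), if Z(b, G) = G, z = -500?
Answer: 143858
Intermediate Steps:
(z + Z(15, -3))*(-286) = (-500 - 3)*(-286) = -503*(-286) = 143858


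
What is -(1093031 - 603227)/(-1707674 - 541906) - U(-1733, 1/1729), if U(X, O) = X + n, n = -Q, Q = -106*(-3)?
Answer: 384531532/187465 ≈ 2051.2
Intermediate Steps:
Q = 318
n = -318 (n = -1*318 = -318)
U(X, O) = -318 + X (U(X, O) = X - 318 = -318 + X)
-(1093031 - 603227)/(-1707674 - 541906) - U(-1733, 1/1729) = -(1093031 - 603227)/(-1707674 - 541906) - (-318 - 1733) = -489804/(-2249580) - 1*(-2051) = -489804*(-1)/2249580 + 2051 = -1*(-40817/187465) + 2051 = 40817/187465 + 2051 = 384531532/187465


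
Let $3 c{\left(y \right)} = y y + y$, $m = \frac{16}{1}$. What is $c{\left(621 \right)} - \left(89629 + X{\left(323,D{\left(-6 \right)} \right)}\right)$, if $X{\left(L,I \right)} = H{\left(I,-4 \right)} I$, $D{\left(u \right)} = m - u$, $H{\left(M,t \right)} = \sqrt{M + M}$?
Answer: $39125 - 44 \sqrt{11} \approx 38979.0$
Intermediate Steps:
$H{\left(M,t \right)} = \sqrt{2} \sqrt{M}$ ($H{\left(M,t \right)} = \sqrt{2 M} = \sqrt{2} \sqrt{M}$)
$m = 16$ ($m = 16 \cdot 1 = 16$)
$D{\left(u \right)} = 16 - u$
$X{\left(L,I \right)} = \sqrt{2} I^{\frac{3}{2}}$ ($X{\left(L,I \right)} = \sqrt{2} \sqrt{I} I = \sqrt{2} I^{\frac{3}{2}}$)
$c{\left(y \right)} = \frac{y}{3} + \frac{y^{2}}{3}$ ($c{\left(y \right)} = \frac{y y + y}{3} = \frac{y^{2} + y}{3} = \frac{y + y^{2}}{3} = \frac{y}{3} + \frac{y^{2}}{3}$)
$c{\left(621 \right)} - \left(89629 + X{\left(323,D{\left(-6 \right)} \right)}\right) = \frac{1}{3} \cdot 621 \left(1 + 621\right) - \left(89629 + \sqrt{2} \left(16 - -6\right)^{\frac{3}{2}}\right) = \frac{1}{3} \cdot 621 \cdot 622 - \left(89629 + \sqrt{2} \left(16 + 6\right)^{\frac{3}{2}}\right) = 128754 - \left(89629 + \sqrt{2} \cdot 22^{\frac{3}{2}}\right) = 128754 - \left(89629 + \sqrt{2} \cdot 22 \sqrt{22}\right) = 128754 - \left(89629 + 44 \sqrt{11}\right) = 39125 - 44 \sqrt{11}$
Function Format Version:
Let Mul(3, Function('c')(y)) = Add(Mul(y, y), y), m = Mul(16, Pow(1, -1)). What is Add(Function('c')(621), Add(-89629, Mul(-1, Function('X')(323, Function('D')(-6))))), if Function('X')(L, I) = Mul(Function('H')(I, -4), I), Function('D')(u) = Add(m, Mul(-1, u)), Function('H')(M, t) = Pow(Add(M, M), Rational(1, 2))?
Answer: Add(39125, Mul(-44, Pow(11, Rational(1, 2)))) ≈ 38979.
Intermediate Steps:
Function('H')(M, t) = Mul(Pow(2, Rational(1, 2)), Pow(M, Rational(1, 2))) (Function('H')(M, t) = Pow(Mul(2, M), Rational(1, 2)) = Mul(Pow(2, Rational(1, 2)), Pow(M, Rational(1, 2))))
m = 16 (m = Mul(16, 1) = 16)
Function('D')(u) = Add(16, Mul(-1, u))
Function('X')(L, I) = Mul(Pow(2, Rational(1, 2)), Pow(I, Rational(3, 2))) (Function('X')(L, I) = Mul(Mul(Pow(2, Rational(1, 2)), Pow(I, Rational(1, 2))), I) = Mul(Pow(2, Rational(1, 2)), Pow(I, Rational(3, 2))))
Function('c')(y) = Add(Mul(Rational(1, 3), y), Mul(Rational(1, 3), Pow(y, 2))) (Function('c')(y) = Mul(Rational(1, 3), Add(Mul(y, y), y)) = Mul(Rational(1, 3), Add(Pow(y, 2), y)) = Mul(Rational(1, 3), Add(y, Pow(y, 2))) = Add(Mul(Rational(1, 3), y), Mul(Rational(1, 3), Pow(y, 2))))
Add(Function('c')(621), Add(-89629, Mul(-1, Function('X')(323, Function('D')(-6))))) = Add(Mul(Rational(1, 3), 621, Add(1, 621)), Add(-89629, Mul(-1, Mul(Pow(2, Rational(1, 2)), Pow(Add(16, Mul(-1, -6)), Rational(3, 2)))))) = Add(Mul(Rational(1, 3), 621, 622), Add(-89629, Mul(-1, Mul(Pow(2, Rational(1, 2)), Pow(Add(16, 6), Rational(3, 2)))))) = Add(128754, Add(-89629, Mul(-1, Mul(Pow(2, Rational(1, 2)), Pow(22, Rational(3, 2)))))) = Add(128754, Add(-89629, Mul(-1, Mul(Pow(2, Rational(1, 2)), Mul(22, Pow(22, Rational(1, 2))))))) = Add(128754, Add(-89629, Mul(-1, Mul(44, Pow(11, Rational(1, 2)))))) = Add(128754, Add(-89629, Mul(-44, Pow(11, Rational(1, 2))))) = Add(39125, Mul(-44, Pow(11, Rational(1, 2))))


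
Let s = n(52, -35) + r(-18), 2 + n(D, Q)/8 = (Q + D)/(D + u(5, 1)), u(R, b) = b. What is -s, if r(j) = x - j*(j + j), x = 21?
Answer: 33943/53 ≈ 640.43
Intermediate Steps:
r(j) = 21 - 2*j**2 (r(j) = 21 - j*(j + j) = 21 - j*2*j = 21 - 2*j**2)
n(D, Q) = -16 + 8*(D + Q)/(1 + D) (n(D, Q) = -16 + 8*((Q + D)/(D + 1)) = -16 + 8*((D + Q)/(1 + D)) = -16 + 8*(D + Q)/(1 + D))
s = -33943/53 (s = 8*(-2 - 35 - 1*52)/(1 + 52) + (21 - 2*(-18)**2) = 8*(-2 - 35 - 52)/53 + (21 - 2*324) = 8*(1/53)*(-89) + (21 - 648) = -712/53 - 627 = -33943/53 ≈ -640.43)
-s = -1*(-33943/53) = 33943/53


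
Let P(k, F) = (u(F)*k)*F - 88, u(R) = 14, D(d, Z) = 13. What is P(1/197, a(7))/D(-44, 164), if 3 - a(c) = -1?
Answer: -17280/2561 ≈ -6.7474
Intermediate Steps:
a(c) = 4 (a(c) = 3 - 1*(-1) = 3 + 1 = 4)
P(k, F) = -88 + 14*F*k (P(k, F) = (14*k)*F - 88 = 14*F*k - 88 = -88 + 14*F*k)
P(1/197, a(7))/D(-44, 164) = (-88 + 14*4/197)/13 = (-88 + 14*4*(1/197))*(1/13) = (-88 + 56/197)*(1/13) = -17280/197*1/13 = -17280/2561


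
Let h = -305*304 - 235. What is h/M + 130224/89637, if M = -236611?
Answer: 13048212733/7069700069 ≈ 1.8457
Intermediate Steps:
h = -92955 (h = -92720 - 235 = -92955)
h/M + 130224/89637 = -92955/(-236611) + 130224/89637 = -92955*(-1/236611) + 130224*(1/89637) = 92955/236611 + 43408/29879 = 13048212733/7069700069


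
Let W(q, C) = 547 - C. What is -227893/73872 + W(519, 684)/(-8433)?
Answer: -212411245/69218064 ≈ -3.0687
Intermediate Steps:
-227893/73872 + W(519, 684)/(-8433) = -227893/73872 + (547 - 1*684)/(-8433) = -227893*1/73872 + (547 - 684)*(-1/8433) = -227893/73872 - 137*(-1/8433) = -227893/73872 + 137/8433 = -212411245/69218064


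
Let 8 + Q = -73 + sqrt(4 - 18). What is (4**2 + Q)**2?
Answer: (-65 + I*sqrt(14))**2 ≈ 4211.0 - 486.42*I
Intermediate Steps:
Q = -81 + I*sqrt(14) (Q = -8 + (-73 + sqrt(4 - 18)) = -8 + (-73 + sqrt(-14)) = -8 + (-73 + I*sqrt(14)) = -81 + I*sqrt(14) ≈ -81.0 + 3.7417*I)
(4**2 + Q)**2 = (4**2 + (-81 + I*sqrt(14)))**2 = (16 + (-81 + I*sqrt(14)))**2 = (-65 + I*sqrt(14))**2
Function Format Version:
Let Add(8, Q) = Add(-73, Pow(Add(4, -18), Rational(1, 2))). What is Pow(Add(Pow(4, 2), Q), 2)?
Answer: Pow(Add(-65, Mul(I, Pow(14, Rational(1, 2)))), 2) ≈ Add(4211.0, Mul(-486.42, I))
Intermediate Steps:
Q = Add(-81, Mul(I, Pow(14, Rational(1, 2)))) (Q = Add(-8, Add(-73, Pow(Add(4, -18), Rational(1, 2)))) = Add(-8, Add(-73, Pow(-14, Rational(1, 2)))) = Add(-8, Add(-73, Mul(I, Pow(14, Rational(1, 2))))) = Add(-81, Mul(I, Pow(14, Rational(1, 2)))) ≈ Add(-81.000, Mul(3.7417, I)))
Pow(Add(Pow(4, 2), Q), 2) = Pow(Add(Pow(4, 2), Add(-81, Mul(I, Pow(14, Rational(1, 2))))), 2) = Pow(Add(16, Add(-81, Mul(I, Pow(14, Rational(1, 2))))), 2) = Pow(Add(-65, Mul(I, Pow(14, Rational(1, 2)))), 2)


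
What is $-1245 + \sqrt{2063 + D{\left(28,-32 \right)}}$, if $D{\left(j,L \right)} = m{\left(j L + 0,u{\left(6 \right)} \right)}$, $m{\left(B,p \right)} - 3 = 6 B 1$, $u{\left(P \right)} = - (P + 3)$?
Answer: $-1245 + i \sqrt{3310} \approx -1245.0 + 57.533 i$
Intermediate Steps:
$u{\left(P \right)} = -3 - P$ ($u{\left(P \right)} = - (3 + P) = -3 - P$)
$m{\left(B,p \right)} = 3 + 6 B$ ($m{\left(B,p \right)} = 3 + 6 B 1 = 3 + 6 B$)
$D{\left(j,L \right)} = 3 + 6 L j$ ($D{\left(j,L \right)} = 3 + 6 \left(j L + 0\right) = 3 + 6 \left(L j + 0\right) = 3 + 6 L j$)
$-1245 + \sqrt{2063 + D{\left(28,-32 \right)}} = -1245 + \sqrt{2063 + \left(3 + 6 \left(-32\right) 28\right)} = -1245 + \sqrt{2063 + \left(3 - 5376\right)} = -1245 + \sqrt{2063 - 5373} = -1245 + \sqrt{-3310} = -1245 + i \sqrt{3310}$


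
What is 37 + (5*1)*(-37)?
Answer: -148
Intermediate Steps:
37 + (5*1)*(-37) = 37 + 5*(-37) = 37 - 185 = -148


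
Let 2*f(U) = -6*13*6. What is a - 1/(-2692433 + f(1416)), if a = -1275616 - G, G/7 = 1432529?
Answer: -30436074061772/2692667 ≈ -1.1303e+7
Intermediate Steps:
G = 10027703 (G = 7*1432529 = 10027703)
a = -11303319 (a = -1275616 - 1*10027703 = -1275616 - 10027703 = -11303319)
f(U) = -234 (f(U) = (-6*13*6)/2 = (-78*6)/2 = (½)*(-468) = -234)
a - 1/(-2692433 + f(1416)) = -11303319 - 1/(-2692433 - 234) = -11303319 - 1/(-2692667) = -11303319 - 1*(-1/2692667) = -11303319 + 1/2692667 = -30436074061772/2692667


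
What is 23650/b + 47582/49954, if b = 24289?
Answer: 1168565649/606666353 ≈ 1.9262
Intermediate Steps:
23650/b + 47582/49954 = 23650/24289 + 47582/49954 = 23650*(1/24289) + 47582*(1/49954) = 23650/24289 + 23791/24977 = 1168565649/606666353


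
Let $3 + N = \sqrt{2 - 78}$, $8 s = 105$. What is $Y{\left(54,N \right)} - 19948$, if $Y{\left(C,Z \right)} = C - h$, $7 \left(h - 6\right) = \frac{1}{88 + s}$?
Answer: $- \frac{112693708}{5663} \approx -19900.0$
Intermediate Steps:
$s = \frac{105}{8}$ ($s = \frac{1}{8} \cdot 105 = \frac{105}{8} \approx 13.125$)
$N = -3 + 2 i \sqrt{19}$ ($N = -3 + \sqrt{2 - 78} = -3 + \sqrt{-76} = -3 + 2 i \sqrt{19} \approx -3.0 + 8.7178 i$)
$h = \frac{33986}{5663}$ ($h = 6 + \frac{1}{7 \left(88 + \frac{105}{8}\right)} = 6 + \frac{1}{7 \cdot \frac{809}{8}} = 6 + \frac{1}{7} \cdot \frac{8}{809} = 6 + \frac{8}{5663} = \frac{33986}{5663} \approx 6.0014$)
$Y{\left(C,Z \right)} = - \frac{33986}{5663} + C$ ($Y{\left(C,Z \right)} = C - \frac{33986}{5663} = - \frac{33986}{5663} + C$)
$Y{\left(54,N \right)} - 19948 = \left(- \frac{33986}{5663} + 54\right) - 19948 = \frac{271816}{5663} - 19948 = - \frac{112693708}{5663}$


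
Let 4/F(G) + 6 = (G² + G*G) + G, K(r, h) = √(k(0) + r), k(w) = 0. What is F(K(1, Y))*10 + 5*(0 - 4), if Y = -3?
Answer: -100/3 ≈ -33.333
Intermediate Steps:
K(r, h) = √r (K(r, h) = √(0 + r) = √r)
F(G) = 4/(-6 + G + 2*G²) (F(G) = 4/(-6 + ((G² + G*G) + G)) = 4/(-6 + ((G² + G²) + G)) = 4/(-6 + (2*G² + G)) = 4/(-6 + (G + 2*G²)) = 4/(-6 + G + 2*G²))
F(K(1, Y))*10 + 5*(0 - 4) = (4/(-6 + √1 + 2*(√1)²))*10 + 5*(0 - 4) = (4/(-6 + 1 + 2*1²))*10 + 5*(-4) = (4/(-6 + 1 + 2*1))*10 - 20 = (4/(-6 + 1 + 2))*10 - 20 = (4/(-3))*10 - 20 = (4*(-⅓))*10 - 20 = -4/3*10 - 20 = -40/3 - 20 = -100/3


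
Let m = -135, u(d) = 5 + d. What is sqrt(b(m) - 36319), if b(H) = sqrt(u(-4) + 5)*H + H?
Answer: sqrt(-36454 - 135*sqrt(6)) ≈ 191.79*I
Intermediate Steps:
b(H) = H + H*sqrt(6) (b(H) = sqrt((5 - 4) + 5)*H + H = sqrt(1 + 5)*H + H = sqrt(6)*H + H = H*sqrt(6) + H = H + H*sqrt(6))
sqrt(b(m) - 36319) = sqrt(-135*(1 + sqrt(6)) - 36319) = sqrt((-135 - 135*sqrt(6)) - 36319) = sqrt(-36454 - 135*sqrt(6))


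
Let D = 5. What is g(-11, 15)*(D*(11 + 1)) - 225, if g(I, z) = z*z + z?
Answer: 14175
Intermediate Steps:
g(I, z) = z + z² (g(I, z) = z² + z = z + z²)
g(-11, 15)*(D*(11 + 1)) - 225 = (15*(1 + 15))*(5*(11 + 1)) - 225 = (15*16)*(5*12) - 225 = 240*60 - 225 = 14400 - 225 = 14175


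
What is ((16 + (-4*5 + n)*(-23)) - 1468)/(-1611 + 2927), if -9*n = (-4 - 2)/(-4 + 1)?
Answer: -4441/5922 ≈ -0.74992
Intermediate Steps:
n = -2/9 (n = -(-4 - 2)/(9*(-4 + 1)) = -(-2)/(3*(-3)) = -(-2)*(-1)/(3*3) = -1/9*2 = -2/9 ≈ -0.22222)
((16 + (-4*5 + n)*(-23)) - 1468)/(-1611 + 2927) = ((16 + (-4*5 - 2/9)*(-23)) - 1468)/(-1611 + 2927) = ((16 + (-20 - 2/9)*(-23)) - 1468)/1316 = ((16 - 182/9*(-23)) - 1468)*(1/1316) = ((16 + 4186/9) - 1468)*(1/1316) = (4330/9 - 1468)*(1/1316) = -8882/9*1/1316 = -4441/5922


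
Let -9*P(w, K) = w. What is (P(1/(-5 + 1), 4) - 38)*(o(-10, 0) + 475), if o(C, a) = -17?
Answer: -313043/18 ≈ -17391.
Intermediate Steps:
P(w, K) = -w/9
(P(1/(-5 + 1), 4) - 38)*(o(-10, 0) + 475) = (-1/(9*(-5 + 1)) - 38)*(-17 + 475) = (-1/9/(-4) - 38)*458 = (-1/9*(-1/4) - 38)*458 = (1/36 - 38)*458 = -1367/36*458 = -313043/18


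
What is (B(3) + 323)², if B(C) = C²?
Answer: 110224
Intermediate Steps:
(B(3) + 323)² = (3² + 323)² = (9 + 323)² = 332² = 110224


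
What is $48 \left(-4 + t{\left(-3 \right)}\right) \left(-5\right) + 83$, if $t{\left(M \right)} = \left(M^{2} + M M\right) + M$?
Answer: $-2557$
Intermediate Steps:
$t{\left(M \right)} = M + 2 M^{2}$ ($t{\left(M \right)} = \left(M^{2} + M^{2}\right) + M = 2 M^{2} + M = M + 2 M^{2}$)
$48 \left(-4 + t{\left(-3 \right)}\right) \left(-5\right) + 83 = 48 \left(-4 - 3 \left(1 + 2 \left(-3\right)\right)\right) \left(-5\right) + 83 = 48 \left(-4 - 3 \left(1 - 6\right)\right) \left(-5\right) + 83 = 48 \left(-4 - -15\right) \left(-5\right) + 83 = 48 \left(-4 + 15\right) \left(-5\right) + 83 = 48 \cdot 11 \left(-5\right) + 83 = 48 \left(-55\right) + 83 = -2640 + 83 = -2557$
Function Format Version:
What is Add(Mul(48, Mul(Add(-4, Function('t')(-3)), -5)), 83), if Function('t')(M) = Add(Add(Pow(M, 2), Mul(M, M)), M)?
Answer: -2557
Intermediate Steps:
Function('t')(M) = Add(M, Mul(2, Pow(M, 2))) (Function('t')(M) = Add(Add(Pow(M, 2), Pow(M, 2)), M) = Add(Mul(2, Pow(M, 2)), M) = Add(M, Mul(2, Pow(M, 2))))
Add(Mul(48, Mul(Add(-4, Function('t')(-3)), -5)), 83) = Add(Mul(48, Mul(Add(-4, Mul(-3, Add(1, Mul(2, -3)))), -5)), 83) = Add(Mul(48, Mul(Add(-4, Mul(-3, Add(1, -6))), -5)), 83) = Add(Mul(48, Mul(Add(-4, Mul(-3, -5)), -5)), 83) = Add(Mul(48, Mul(Add(-4, 15), -5)), 83) = Add(Mul(48, Mul(11, -5)), 83) = Add(Mul(48, -55), 83) = Add(-2640, 83) = -2557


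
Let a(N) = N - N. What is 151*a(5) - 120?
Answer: -120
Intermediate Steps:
a(N) = 0
151*a(5) - 120 = 151*0 - 120 = 0 - 120 = -120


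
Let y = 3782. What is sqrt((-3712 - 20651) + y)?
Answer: I*sqrt(20581) ≈ 143.46*I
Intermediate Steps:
sqrt((-3712 - 20651) + y) = sqrt((-3712 - 20651) + 3782) = sqrt(-24363 + 3782) = sqrt(-20581) = I*sqrt(20581)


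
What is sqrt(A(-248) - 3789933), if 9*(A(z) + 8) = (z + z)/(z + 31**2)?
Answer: I*sqrt(18043909469)/69 ≈ 1946.8*I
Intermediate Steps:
A(z) = -8 + 2*z/(9*(961 + z)) (A(z) = -8 + ((z + z)/(z + 31**2))/9 = -8 + ((2*z)/(z + 961))/9 = -8 + ((2*z)/(961 + z))/9 = -8 + (2*z/(961 + z))/9 = -8 + 2*z/(9*(961 + z)))
sqrt(A(-248) - 3789933) = sqrt(2*(-34596 - 35*(-248))/(9*(961 - 248)) - 3789933) = sqrt((2/9)*(-34596 + 8680)/713 - 3789933) = sqrt((2/9)*(1/713)*(-25916) - 3789933) = sqrt(-1672/207 - 3789933) = sqrt(-784517803/207) = I*sqrt(18043909469)/69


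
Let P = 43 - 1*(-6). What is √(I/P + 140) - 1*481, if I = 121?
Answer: -481 + √6981/7 ≈ -469.06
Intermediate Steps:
P = 49 (P = 43 + 6 = 49)
√(I/P + 140) - 1*481 = √(121/49 + 140) - 1*481 = √(121*(1/49) + 140) - 481 = √(121/49 + 140) - 481 = √(6981/49) - 481 = √6981/7 - 481 = -481 + √6981/7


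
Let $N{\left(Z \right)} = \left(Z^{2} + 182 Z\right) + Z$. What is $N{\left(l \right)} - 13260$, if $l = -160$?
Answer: $-16940$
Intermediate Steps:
$N{\left(Z \right)} = Z^{2} + 183 Z$
$N{\left(l \right)} - 13260 = - 160 \left(183 - 160\right) - 13260 = \left(-160\right) 23 - 13260 = -3680 - 13260 = -16940$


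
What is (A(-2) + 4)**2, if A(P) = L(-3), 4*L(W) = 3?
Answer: 361/16 ≈ 22.563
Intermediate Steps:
L(W) = 3/4 (L(W) = (1/4)*3 = 3/4)
A(P) = 3/4
(A(-2) + 4)**2 = (3/4 + 4)**2 = (19/4)**2 = 361/16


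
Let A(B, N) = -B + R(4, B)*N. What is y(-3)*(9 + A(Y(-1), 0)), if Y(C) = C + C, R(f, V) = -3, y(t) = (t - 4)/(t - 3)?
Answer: 77/6 ≈ 12.833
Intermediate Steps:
y(t) = (-4 + t)/(-3 + t)
Y(C) = 2*C
A(B, N) = -B - 3*N
y(-3)*(9 + A(Y(-1), 0)) = ((-4 - 3)/(-3 - 3))*(9 + (-2*(-1) - 3*0)) = (-7/(-6))*(9 + (-1*(-2) + 0)) = (-⅙*(-7))*(9 + (2 + 0)) = 7*(9 + 2)/6 = (7/6)*11 = 77/6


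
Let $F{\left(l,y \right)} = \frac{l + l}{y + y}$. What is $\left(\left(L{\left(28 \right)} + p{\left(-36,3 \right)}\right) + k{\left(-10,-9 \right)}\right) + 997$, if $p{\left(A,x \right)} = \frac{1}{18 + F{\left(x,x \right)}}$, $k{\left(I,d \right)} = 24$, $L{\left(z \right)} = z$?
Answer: $\frac{19932}{19} \approx 1049.1$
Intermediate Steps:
$F{\left(l,y \right)} = \frac{l}{y}$ ($F{\left(l,y \right)} = \frac{2 l}{2 y} = 2 l \frac{1}{2 y} = \frac{l}{y}$)
$p{\left(A,x \right)} = \frac{1}{19}$ ($p{\left(A,x \right)} = \frac{1}{18 + \frac{x}{x}} = \frac{1}{18 + 1} = \frac{1}{19}$)
$\left(\left(L{\left(28 \right)} + p{\left(-36,3 \right)}\right) + k{\left(-10,-9 \right)}\right) + 997 = \left(\left(28 + \frac{1}{19}\right) + 24\right) + 997 = \left(\frac{533}{19} + 24\right) + 997 = \frac{989}{19} + 997 = \frac{19932}{19}$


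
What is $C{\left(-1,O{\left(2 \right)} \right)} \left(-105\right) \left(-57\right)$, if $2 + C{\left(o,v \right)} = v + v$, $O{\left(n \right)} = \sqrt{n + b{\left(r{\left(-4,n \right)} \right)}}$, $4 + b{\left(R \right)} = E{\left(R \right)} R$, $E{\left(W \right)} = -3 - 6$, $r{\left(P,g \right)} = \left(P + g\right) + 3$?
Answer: $-11970 + 11970 i \sqrt{11} \approx -11970.0 + 39700.0 i$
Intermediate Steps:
$r{\left(P,g \right)} = 3 + P + g$
$E{\left(W \right)} = -9$ ($E{\left(W \right)} = -3 - 6 = -9$)
$b{\left(R \right)} = -4 - 9 R$
$O{\left(n \right)} = \sqrt{5 - 8 n}$ ($O{\left(n \right)} = \sqrt{n - \left(4 + 9 \left(3 - 4 + n\right)\right)} = \sqrt{n - \left(4 + 9 \left(-1 + n\right)\right)} = \sqrt{n - \left(-5 + 9 n\right)} = \sqrt{5 - 8 n}$)
$C{\left(o,v \right)} = -2 + 2 v$ ($C{\left(o,v \right)} = -2 + \left(v + v\right) = -2 + 2 v$)
$C{\left(-1,O{\left(2 \right)} \right)} \left(-105\right) \left(-57\right) = \left(-2 + 2 \sqrt{5 - 16}\right) \left(-105\right) \left(-57\right) = \left(-2 + 2 \sqrt{-11}\right) \left(-105\right) \left(-57\right) = \left(-2 + 2 i \sqrt{11}\right) \left(-105\right) \left(-57\right) = \left(210 - 210 i \sqrt{11}\right) \left(-57\right) = -11970 + 11970 i \sqrt{11}$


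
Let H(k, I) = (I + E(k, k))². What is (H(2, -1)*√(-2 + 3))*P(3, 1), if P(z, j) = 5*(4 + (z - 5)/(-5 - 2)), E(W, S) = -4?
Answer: 3750/7 ≈ 535.71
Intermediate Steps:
H(k, I) = (-4 + I)² (H(k, I) = (I - 4)² = (-4 + I)²)
P(z, j) = 165/7 - 5*z/7 (P(z, j) = 5*(4 + (-5 + z)/(-7)) = 5*(4 + (-5 + z)*(-⅐)) = 5*(4 + (5/7 - z/7)) = 5*(33/7 - z/7) = 165/7 - 5*z/7)
(H(2, -1)*√(-2 + 3))*P(3, 1) = ((-4 - 1)²*√(-2 + 3))*(165/7 - 5/7*3) = ((-5)²*√1)*(165/7 - 15/7) = (25*1)*(150/7) = 25*(150/7) = 3750/7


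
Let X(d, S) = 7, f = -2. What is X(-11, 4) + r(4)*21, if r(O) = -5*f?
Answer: 217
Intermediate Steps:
r(O) = 10 (r(O) = -5*(-2) = 10)
X(-11, 4) + r(4)*21 = 7 + 10*21 = 7 + 210 = 217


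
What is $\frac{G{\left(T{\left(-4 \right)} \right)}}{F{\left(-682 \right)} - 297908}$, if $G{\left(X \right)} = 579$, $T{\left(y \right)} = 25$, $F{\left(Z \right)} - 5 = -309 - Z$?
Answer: $- \frac{579}{297530} \approx -0.001946$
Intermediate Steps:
$F{\left(Z \right)} = -304 - Z$ ($F{\left(Z \right)} = 5 - \left(309 + Z\right) = -304 - Z$)
$\frac{G{\left(T{\left(-4 \right)} \right)}}{F{\left(-682 \right)} - 297908} = \frac{579}{\left(-304 - -682\right) - 297908} = \frac{579}{\left(-304 + 682\right) - 297908} = \frac{579}{378 - 297908} = \frac{579}{-297530} = 579 \left(- \frac{1}{297530}\right) = - \frac{579}{297530}$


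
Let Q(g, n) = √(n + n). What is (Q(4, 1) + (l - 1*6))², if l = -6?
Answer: (12 - √2)² ≈ 112.06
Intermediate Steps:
Q(g, n) = √2*√n (Q(g, n) = √(2*n) = √2*√n)
(Q(4, 1) + (l - 1*6))² = (√2*√1 + (-6 - 1*6))² = (√2*1 + (-6 - 6))² = (√2 - 12)² = (-12 + √2)²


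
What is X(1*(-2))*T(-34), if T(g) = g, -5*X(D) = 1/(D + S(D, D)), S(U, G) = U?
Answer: -17/10 ≈ -1.7000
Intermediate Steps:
X(D) = -1/(10*D) (X(D) = -1/(5*(D + D)) = -1/(2*D)/5 = -1/(10*D))
X(1*(-2))*T(-34) = -1/(10*(1*(-2)))*(-34) = -⅒/(-2)*(-34) = -⅒*(-½)*(-34) = (1/20)*(-34) = -17/10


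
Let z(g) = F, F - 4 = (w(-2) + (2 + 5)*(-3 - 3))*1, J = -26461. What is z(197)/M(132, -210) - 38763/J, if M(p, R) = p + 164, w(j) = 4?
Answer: 5287087/3916228 ≈ 1.3500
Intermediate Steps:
M(p, R) = 164 + p
F = -34 (F = 4 + (4 + (2 + 5)*(-3 - 3))*1 = 4 + (4 + 7*(-6))*1 = 4 + (4 - 42)*1 = 4 - 38*1 = 4 - 38 = -34)
z(g) = -34
z(197)/M(132, -210) - 38763/J = -34/(164 + 132) - 38763/(-26461) = -34/296 - 38763*(-1/26461) = -34*1/296 + 38763/26461 = -17/148 + 38763/26461 = 5287087/3916228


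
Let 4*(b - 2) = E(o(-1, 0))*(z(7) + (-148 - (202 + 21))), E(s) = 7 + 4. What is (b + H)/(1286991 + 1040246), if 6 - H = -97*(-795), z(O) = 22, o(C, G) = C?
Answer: -312267/9308948 ≈ -0.033545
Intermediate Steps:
E(s) = 11
H = -77109 (H = 6 - (-97)*(-795) = 6 - 1*77115 = 6 - 77115 = -77109)
b = -3831/4 (b = 2 + (11*(22 + (-148 - (202 + 21))))/4 = 2 + (11*(22 + (-148 - 1*223)))/4 = 2 + (11*(22 + (-148 - 223)))/4 = 2 + (11*(22 - 371))/4 = 2 + (11*(-349))/4 = 2 + (¼)*(-3839) = 2 - 3839/4 = -3831/4 ≈ -957.75)
(b + H)/(1286991 + 1040246) = (-3831/4 - 77109)/(1286991 + 1040246) = -312267/4/2327237 = -312267/4*1/2327237 = -312267/9308948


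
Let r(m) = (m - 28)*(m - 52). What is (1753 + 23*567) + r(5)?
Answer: 15875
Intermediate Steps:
r(m) = (-52 + m)*(-28 + m) (r(m) = (-28 + m)*(-52 + m) = (-52 + m)*(-28 + m))
(1753 + 23*567) + r(5) = (1753 + 23*567) + (1456 + 5² - 80*5) = (1753 + 13041) + (1456 + 25 - 400) = 14794 + 1081 = 15875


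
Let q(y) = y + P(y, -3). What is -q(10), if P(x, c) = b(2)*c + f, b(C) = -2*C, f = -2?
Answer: -20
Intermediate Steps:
P(x, c) = -2 - 4*c (P(x, c) = (-2*2)*c - 2 = -4*c - 2 = -2 - 4*c)
q(y) = 10 + y (q(y) = y + (-2 - 4*(-3)) = y + (-2 + 12) = y + 10 = 10 + y)
-q(10) = -(10 + 10) = -1*20 = -20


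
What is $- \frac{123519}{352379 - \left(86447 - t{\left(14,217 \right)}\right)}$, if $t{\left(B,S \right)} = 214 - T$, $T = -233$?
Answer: $- \frac{41173}{88793} \approx -0.4637$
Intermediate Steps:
$t{\left(B,S \right)} = 447$ ($t{\left(B,S \right)} = 214 - -233 = 214 + 233 = 447$)
$- \frac{123519}{352379 - \left(86447 - t{\left(14,217 \right)}\right)} = - \frac{123519}{352379 - \left(86447 - 447\right)} = - \frac{123519}{352379 - 86000} = - \frac{123519}{266379} = \left(-123519\right) \frac{1}{266379} = - \frac{41173}{88793}$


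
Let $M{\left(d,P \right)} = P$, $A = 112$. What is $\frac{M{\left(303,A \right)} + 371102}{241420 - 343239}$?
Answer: $- \frac{371214}{101819} \approx -3.6458$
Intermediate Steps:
$\frac{M{\left(303,A \right)} + 371102}{241420 - 343239} = \frac{112 + 371102}{241420 - 343239} = \frac{371214}{-101819} = 371214 \left(- \frac{1}{101819}\right) = - \frac{371214}{101819}$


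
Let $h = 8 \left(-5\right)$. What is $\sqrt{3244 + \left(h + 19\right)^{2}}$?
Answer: $\sqrt{3685} \approx 60.704$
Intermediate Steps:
$h = -40$
$\sqrt{3244 + \left(h + 19\right)^{2}} = \sqrt{3244 + \left(-40 + 19\right)^{2}} = \sqrt{3244 + \left(-21\right)^{2}} = \sqrt{3244 + 441} = \sqrt{3685}$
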